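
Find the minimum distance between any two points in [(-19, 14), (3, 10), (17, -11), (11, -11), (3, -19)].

Computing all pairwise distances among 5 points:

d((-19, 14), (3, 10)) = 22.3607
d((-19, 14), (17, -11)) = 43.8292
d((-19, 14), (11, -11)) = 39.0512
d((-19, 14), (3, -19)) = 39.6611
d((3, 10), (17, -11)) = 25.2389
d((3, 10), (11, -11)) = 22.4722
d((3, 10), (3, -19)) = 29.0
d((17, -11), (11, -11)) = 6.0 <-- minimum
d((17, -11), (3, -19)) = 16.1245
d((11, -11), (3, -19)) = 11.3137

Closest pair: (17, -11) and (11, -11) with distance 6.0

The closest pair is (17, -11) and (11, -11) with Euclidean distance 6.0. For 5 points, brute-force pairwise comparison is shown above. For large n, the divide-and-conquer algorithm (sort by x, recurse on halves, check the dividing strip) achieves O(n log n).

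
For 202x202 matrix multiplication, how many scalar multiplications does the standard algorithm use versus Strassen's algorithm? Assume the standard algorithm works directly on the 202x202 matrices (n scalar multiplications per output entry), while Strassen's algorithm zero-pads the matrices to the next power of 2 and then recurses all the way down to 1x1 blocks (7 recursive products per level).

Matrix multiplication for 202x202 matrices:

Strassen's algorithm requires power-of-2 dimensions. Pad 202x202 to 256x256 (next power of 2).

Standard algorithm: 202^3 = 8242408 multiplications
Strassen's algorithm: 7^(log2(256)) = 7^8 = 5764801 multiplications
Savings: 8242408 - 5764801 = 2477607 multiplications

Standard: 8242408 multiplications (202^3). Strassen: 5764801 multiplications (7^8, after padding to 256x256). Strassen reduces 8 recursive multiplications to 7 at each level.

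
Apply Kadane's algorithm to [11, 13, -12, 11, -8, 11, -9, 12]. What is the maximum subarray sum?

Using Kadane's algorithm on [11, 13, -12, 11, -8, 11, -9, 12]:

Scanning through the array:
Position 1 (value 13): max_ending_here = 24, max_so_far = 24
Position 2 (value -12): max_ending_here = 12, max_so_far = 24
Position 3 (value 11): max_ending_here = 23, max_so_far = 24
Position 4 (value -8): max_ending_here = 15, max_so_far = 24
Position 5 (value 11): max_ending_here = 26, max_so_far = 26
Position 6 (value -9): max_ending_here = 17, max_so_far = 26
Position 7 (value 12): max_ending_here = 29, max_so_far = 29

Maximum subarray: [11, 13, -12, 11, -8, 11, -9, 12]
Maximum sum: 29

The maximum subarray is [11, 13, -12, 11, -8, 11, -9, 12] with sum 29. This subarray runs from index 0 to index 7.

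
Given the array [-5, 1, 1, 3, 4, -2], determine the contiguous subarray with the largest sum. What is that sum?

Using Kadane's algorithm on [-5, 1, 1, 3, 4, -2]:

Scanning through the array:
Position 1 (value 1): max_ending_here = 1, max_so_far = 1
Position 2 (value 1): max_ending_here = 2, max_so_far = 2
Position 3 (value 3): max_ending_here = 5, max_so_far = 5
Position 4 (value 4): max_ending_here = 9, max_so_far = 9
Position 5 (value -2): max_ending_here = 7, max_so_far = 9

Maximum subarray: [1, 1, 3, 4]
Maximum sum: 9

The maximum subarray is [1, 1, 3, 4] with sum 9. This subarray runs from index 1 to index 4.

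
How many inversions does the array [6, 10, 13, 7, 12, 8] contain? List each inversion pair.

Finding inversions in [6, 10, 13, 7, 12, 8]:

(1, 3): arr[1]=10 > arr[3]=7
(1, 5): arr[1]=10 > arr[5]=8
(2, 3): arr[2]=13 > arr[3]=7
(2, 4): arr[2]=13 > arr[4]=12
(2, 5): arr[2]=13 > arr[5]=8
(4, 5): arr[4]=12 > arr[5]=8

Total inversions: 6

The array has 6 inversion(s): (1,3), (1,5), (2,3), (2,4), (2,5), (4,5). Each pair (i,j) satisfies i < j and arr[i] > arr[j].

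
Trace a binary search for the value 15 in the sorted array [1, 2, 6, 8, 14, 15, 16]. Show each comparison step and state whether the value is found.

Binary search for 15 in [1, 2, 6, 8, 14, 15, 16]:

lo=0, hi=6, mid=3, arr[mid]=8 -> 8 < 15, search right half
lo=4, hi=6, mid=5, arr[mid]=15 -> Found target at index 5!

Binary search finds 15 at index 5 after 2 comparisons. The search repeatedly halves the search space by comparing with the middle element.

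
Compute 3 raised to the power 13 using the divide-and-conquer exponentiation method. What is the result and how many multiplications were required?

Computing 3^13 by squaring (build up from 3^1; each line after the first costs one multiplication):

3^1 = 3
3^2 = (3^1)^2 = 3^2 = 9
3^3 = 3 * 3^2 = 3 * 9 = 27
3^6 = (3^3)^2 = 27^2 = 729
3^12 = (3^6)^2 = 729^2 = 531441
3^13 = 3 * 3^12 = 3 * 531441 = 1594323

Result: 1594323
Multiplications needed: 5 (5 lines after 3^1)

3^13 = 1594323. Using exponentiation by squaring, this requires 5 multiplications. The key idea: if the exponent is even, square the half-power; if odd, multiply by the base once.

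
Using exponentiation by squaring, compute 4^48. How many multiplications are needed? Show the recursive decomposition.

Computing 4^48 by squaring (build up from 4^1; each line after the first costs one multiplication):

4^1 = 4
4^2 = (4^1)^2 = 4^2 = 16
4^3 = 4 * 4^2 = 4 * 16 = 64
4^6 = (4^3)^2 = 64^2 = 4096
4^12 = (4^6)^2 = 4096^2 = 16777216
4^24 = (4^12)^2 = 16777216^2 = 281474976710656
4^48 = (4^24)^2 = 281474976710656^2 = 79228162514264337593543950336

Result: 79228162514264337593543950336
Multiplications needed: 6 (6 lines after 4^1)

4^48 = 79228162514264337593543950336. Using exponentiation by squaring, this requires 6 multiplications. The key idea: if the exponent is even, square the half-power; if odd, multiply by the base once.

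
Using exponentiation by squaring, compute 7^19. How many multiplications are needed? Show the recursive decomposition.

Computing 7^19 by squaring (build up from 7^1; each line after the first costs one multiplication):

7^1 = 7
7^2 = (7^1)^2 = 7^2 = 49
7^4 = (7^2)^2 = 49^2 = 2401
7^8 = (7^4)^2 = 2401^2 = 5764801
7^9 = 7 * 7^8 = 7 * 5764801 = 40353607
7^18 = (7^9)^2 = 40353607^2 = 1628413597910449
7^19 = 7 * 7^18 = 7 * 1628413597910449 = 11398895185373143

Result: 11398895185373143
Multiplications needed: 6 (6 lines after 7^1)

7^19 = 11398895185373143. Using exponentiation by squaring, this requires 6 multiplications. The key idea: if the exponent is even, square the half-power; if odd, multiply by the base once.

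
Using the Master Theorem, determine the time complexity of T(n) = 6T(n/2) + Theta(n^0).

Master Theorem for T(n) = 6T(n/2) + O(n^0):

a = 6, b = 2, c = 0
log_b(a) = log_2(6) = 2.5850

Case 1: c = 0 < log_2(6) = 2.5850
T(n) = O(n^(log_2 6))

For T(n) = 6T(n/2) + O(n^0): log_2(6) = 2.5850. This is Case 1 of the Master Theorem (c < log_b(a), work dominated by leaves), giving O(n^(log_2 6)).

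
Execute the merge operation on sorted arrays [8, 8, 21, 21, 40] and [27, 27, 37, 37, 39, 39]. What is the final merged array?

Merging process:

Compare 8 vs 27: take 8 from left. Merged: [8]
Compare 8 vs 27: take 8 from left. Merged: [8, 8]
Compare 21 vs 27: take 21 from left. Merged: [8, 8, 21]
Compare 21 vs 27: take 21 from left. Merged: [8, 8, 21, 21]
Compare 40 vs 27: take 27 from right. Merged: [8, 8, 21, 21, 27]
Compare 40 vs 27: take 27 from right. Merged: [8, 8, 21, 21, 27, 27]
Compare 40 vs 37: take 37 from right. Merged: [8, 8, 21, 21, 27, 27, 37]
Compare 40 vs 37: take 37 from right. Merged: [8, 8, 21, 21, 27, 27, 37, 37]
Compare 40 vs 39: take 39 from right. Merged: [8, 8, 21, 21, 27, 27, 37, 37, 39]
Compare 40 vs 39: take 39 from right. Merged: [8, 8, 21, 21, 27, 27, 37, 37, 39, 39]
Append remaining from left: [40]. Merged: [8, 8, 21, 21, 27, 27, 37, 37, 39, 39, 40]

Final merged array: [8, 8, 21, 21, 27, 27, 37, 37, 39, 39, 40]
Total comparisons: 10

The merged array is [8, 8, 21, 21, 27, 27, 37, 37, 39, 39, 40], requiring 10 comparisons. The merge step runs in O(n) time where n is the total number of elements.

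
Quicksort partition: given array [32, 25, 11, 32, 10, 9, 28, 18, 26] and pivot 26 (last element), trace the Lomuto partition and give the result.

Lomuto partition with pivot = 26:

Initial array: [32, 25, 11, 32, 10, 9, 28, 18, 26]

arr[0]=32 > 26: no swap
arr[1]=25 <= 26: swap with position 0, array becomes [25, 32, 11, 32, 10, 9, 28, 18, 26]
arr[2]=11 <= 26: swap with position 1, array becomes [25, 11, 32, 32, 10, 9, 28, 18, 26]
arr[3]=32 > 26: no swap
arr[4]=10 <= 26: swap with position 2, array becomes [25, 11, 10, 32, 32, 9, 28, 18, 26]
arr[5]=9 <= 26: swap with position 3, array becomes [25, 11, 10, 9, 32, 32, 28, 18, 26]
arr[6]=28 > 26: no swap
arr[7]=18 <= 26: swap with position 4, array becomes [25, 11, 10, 9, 18, 32, 28, 32, 26]

Place pivot at position 5: [25, 11, 10, 9, 18, 26, 28, 32, 32]
Pivot position: 5

After partitioning with pivot 26, the array becomes [25, 11, 10, 9, 18, 26, 28, 32, 32]. The pivot is placed at index 5. All elements to the left of the pivot are <= 26, and all elements to the right are > 26.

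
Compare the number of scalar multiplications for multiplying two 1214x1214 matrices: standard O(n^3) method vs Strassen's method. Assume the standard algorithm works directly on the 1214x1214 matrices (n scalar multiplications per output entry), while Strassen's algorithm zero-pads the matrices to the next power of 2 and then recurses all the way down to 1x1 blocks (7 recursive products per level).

Matrix multiplication for 1214x1214 matrices:

Strassen's algorithm requires power-of-2 dimensions. Pad 1214x1214 to 2048x2048 (next power of 2).

Standard algorithm: 1214^3 = 1789188344 multiplications
Strassen's algorithm: 7^(log2(2048)) = 7^11 = 1977326743 multiplications
Difference: 1789188344 - 1977326743 = -188138399 (Strassen uses MORE here due to padding overhead — for small or just-over-power-of-2 n, padding can outweigh the per-level savings)

Standard: 1789188344 multiplications (1214^3). Strassen: 1977326743 multiplications (7^11, after padding to 2048x2048). Strassen reduces 8 recursive multiplications to 7 at each level.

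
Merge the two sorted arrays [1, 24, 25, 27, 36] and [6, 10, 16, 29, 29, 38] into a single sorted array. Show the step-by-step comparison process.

Merging process:

Compare 1 vs 6: take 1 from left. Merged: [1]
Compare 24 vs 6: take 6 from right. Merged: [1, 6]
Compare 24 vs 10: take 10 from right. Merged: [1, 6, 10]
Compare 24 vs 16: take 16 from right. Merged: [1, 6, 10, 16]
Compare 24 vs 29: take 24 from left. Merged: [1, 6, 10, 16, 24]
Compare 25 vs 29: take 25 from left. Merged: [1, 6, 10, 16, 24, 25]
Compare 27 vs 29: take 27 from left. Merged: [1, 6, 10, 16, 24, 25, 27]
Compare 36 vs 29: take 29 from right. Merged: [1, 6, 10, 16, 24, 25, 27, 29]
Compare 36 vs 29: take 29 from right. Merged: [1, 6, 10, 16, 24, 25, 27, 29, 29]
Compare 36 vs 38: take 36 from left. Merged: [1, 6, 10, 16, 24, 25, 27, 29, 29, 36]
Append remaining from right: [38]. Merged: [1, 6, 10, 16, 24, 25, 27, 29, 29, 36, 38]

Final merged array: [1, 6, 10, 16, 24, 25, 27, 29, 29, 36, 38]
Total comparisons: 10

The merged array is [1, 6, 10, 16, 24, 25, 27, 29, 29, 36, 38], requiring 10 comparisons. The merge step runs in O(n) time where n is the total number of elements.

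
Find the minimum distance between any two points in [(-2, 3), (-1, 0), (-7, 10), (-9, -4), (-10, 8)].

Computing all pairwise distances among 5 points:

d((-2, 3), (-1, 0)) = 3.1623 <-- minimum
d((-2, 3), (-7, 10)) = 8.6023
d((-2, 3), (-9, -4)) = 9.8995
d((-2, 3), (-10, 8)) = 9.434
d((-1, 0), (-7, 10)) = 11.6619
d((-1, 0), (-9, -4)) = 8.9443
d((-1, 0), (-10, 8)) = 12.0416
d((-7, 10), (-9, -4)) = 14.1421
d((-7, 10), (-10, 8)) = 3.6056
d((-9, -4), (-10, 8)) = 12.0416

Closest pair: (-2, 3) and (-1, 0) with distance 3.1623

The closest pair is (-2, 3) and (-1, 0) with Euclidean distance 3.1623. For 5 points, brute-force pairwise comparison is shown above. For large n, the divide-and-conquer algorithm (sort by x, recurse on halves, check the dividing strip) achieves O(n log n).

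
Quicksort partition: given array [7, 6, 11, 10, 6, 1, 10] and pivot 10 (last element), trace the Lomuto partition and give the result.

Lomuto partition with pivot = 10:

Initial array: [7, 6, 11, 10, 6, 1, 10]

arr[0]=7 <= 10: swap with position 0, array becomes [7, 6, 11, 10, 6, 1, 10]
arr[1]=6 <= 10: swap with position 1, array becomes [7, 6, 11, 10, 6, 1, 10]
arr[2]=11 > 10: no swap
arr[3]=10 <= 10: swap with position 2, array becomes [7, 6, 10, 11, 6, 1, 10]
arr[4]=6 <= 10: swap with position 3, array becomes [7, 6, 10, 6, 11, 1, 10]
arr[5]=1 <= 10: swap with position 4, array becomes [7, 6, 10, 6, 1, 11, 10]

Place pivot at position 5: [7, 6, 10, 6, 1, 10, 11]
Pivot position: 5

After partitioning with pivot 10, the array becomes [7, 6, 10, 6, 1, 10, 11]. The pivot is placed at index 5. All elements to the left of the pivot are <= 10, and all elements to the right are > 10.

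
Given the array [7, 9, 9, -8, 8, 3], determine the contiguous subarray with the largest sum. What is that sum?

Using Kadane's algorithm on [7, 9, 9, -8, 8, 3]:

Scanning through the array:
Position 1 (value 9): max_ending_here = 16, max_so_far = 16
Position 2 (value 9): max_ending_here = 25, max_so_far = 25
Position 3 (value -8): max_ending_here = 17, max_so_far = 25
Position 4 (value 8): max_ending_here = 25, max_so_far = 25
Position 5 (value 3): max_ending_here = 28, max_so_far = 28

Maximum subarray: [7, 9, 9, -8, 8, 3]
Maximum sum: 28

The maximum subarray is [7, 9, 9, -8, 8, 3] with sum 28. This subarray runs from index 0 to index 5.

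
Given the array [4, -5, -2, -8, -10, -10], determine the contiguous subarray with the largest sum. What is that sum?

Using Kadane's algorithm on [4, -5, -2, -8, -10, -10]:

Scanning through the array:
Position 1 (value -5): max_ending_here = -1, max_so_far = 4
Position 2 (value -2): max_ending_here = -2, max_so_far = 4
Position 3 (value -8): max_ending_here = -8, max_so_far = 4
Position 4 (value -10): max_ending_here = -10, max_so_far = 4
Position 5 (value -10): max_ending_here = -10, max_so_far = 4

Maximum subarray: [4]
Maximum sum: 4

The maximum subarray is [4] with sum 4. This subarray runs from index 0 to index 0.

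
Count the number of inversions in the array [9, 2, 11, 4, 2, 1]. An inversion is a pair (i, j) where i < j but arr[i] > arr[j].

Finding inversions in [9, 2, 11, 4, 2, 1]:

(0, 1): arr[0]=9 > arr[1]=2
(0, 3): arr[0]=9 > arr[3]=4
(0, 4): arr[0]=9 > arr[4]=2
(0, 5): arr[0]=9 > arr[5]=1
(1, 5): arr[1]=2 > arr[5]=1
(2, 3): arr[2]=11 > arr[3]=4
(2, 4): arr[2]=11 > arr[4]=2
(2, 5): arr[2]=11 > arr[5]=1
(3, 4): arr[3]=4 > arr[4]=2
(3, 5): arr[3]=4 > arr[5]=1
(4, 5): arr[4]=2 > arr[5]=1

Total inversions: 11

The array has 11 inversion(s): (0,1), (0,3), (0,4), (0,5), (1,5), (2,3), (2,4), (2,5), (3,4), (3,5), (4,5). Each pair (i,j) satisfies i < j and arr[i] > arr[j].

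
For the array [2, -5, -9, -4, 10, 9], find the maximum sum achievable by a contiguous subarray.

Using Kadane's algorithm on [2, -5, -9, -4, 10, 9]:

Scanning through the array:
Position 1 (value -5): max_ending_here = -3, max_so_far = 2
Position 2 (value -9): max_ending_here = -9, max_so_far = 2
Position 3 (value -4): max_ending_here = -4, max_so_far = 2
Position 4 (value 10): max_ending_here = 10, max_so_far = 10
Position 5 (value 9): max_ending_here = 19, max_so_far = 19

Maximum subarray: [10, 9]
Maximum sum: 19

The maximum subarray is [10, 9] with sum 19. This subarray runs from index 4 to index 5.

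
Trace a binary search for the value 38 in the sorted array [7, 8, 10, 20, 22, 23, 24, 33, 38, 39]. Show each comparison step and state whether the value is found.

Binary search for 38 in [7, 8, 10, 20, 22, 23, 24, 33, 38, 39]:

lo=0, hi=9, mid=4, arr[mid]=22 -> 22 < 38, search right half
lo=5, hi=9, mid=7, arr[mid]=33 -> 33 < 38, search right half
lo=8, hi=9, mid=8, arr[mid]=38 -> Found target at index 8!

Binary search finds 38 at index 8 after 3 comparisons. The search repeatedly halves the search space by comparing with the middle element.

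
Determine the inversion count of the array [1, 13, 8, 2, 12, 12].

Finding inversions in [1, 13, 8, 2, 12, 12]:

(1, 2): arr[1]=13 > arr[2]=8
(1, 3): arr[1]=13 > arr[3]=2
(1, 4): arr[1]=13 > arr[4]=12
(1, 5): arr[1]=13 > arr[5]=12
(2, 3): arr[2]=8 > arr[3]=2

Total inversions: 5

The array has 5 inversion(s): (1,2), (1,3), (1,4), (1,5), (2,3). Each pair (i,j) satisfies i < j and arr[i] > arr[j].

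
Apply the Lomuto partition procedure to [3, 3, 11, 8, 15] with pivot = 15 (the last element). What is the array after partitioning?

Lomuto partition with pivot = 15:

Initial array: [3, 3, 11, 8, 15]

arr[0]=3 <= 15: swap with position 0, array becomes [3, 3, 11, 8, 15]
arr[1]=3 <= 15: swap with position 1, array becomes [3, 3, 11, 8, 15]
arr[2]=11 <= 15: swap with position 2, array becomes [3, 3, 11, 8, 15]
arr[3]=8 <= 15: swap with position 3, array becomes [3, 3, 11, 8, 15]

Place pivot at position 4: [3, 3, 11, 8, 15]
Pivot position: 4

After partitioning with pivot 15, the array becomes [3, 3, 11, 8, 15]. The pivot is placed at index 4. All elements to the left of the pivot are <= 15, and all elements to the right are > 15.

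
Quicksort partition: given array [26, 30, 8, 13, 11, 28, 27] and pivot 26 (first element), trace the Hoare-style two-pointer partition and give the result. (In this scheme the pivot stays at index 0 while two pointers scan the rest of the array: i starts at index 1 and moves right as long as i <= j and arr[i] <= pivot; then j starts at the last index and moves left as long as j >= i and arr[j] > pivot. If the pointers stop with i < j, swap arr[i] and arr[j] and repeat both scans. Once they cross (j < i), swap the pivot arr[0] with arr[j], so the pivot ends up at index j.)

Hoare-style two-pointer partition with pivot = 26:

Initial array: [26, 30, 8, 13, 11, 28, 27]

Pointers start at i = 1, j = 6.
i stops at index 1 (arr[1]=30 > 26), j stops at index 4 (arr[4]=11 <= 26): swap arr[1] and arr[4], array becomes [26, 11, 8, 13, 30, 28, 27]
i ends at 4, j ends at 3: the pointers have crossed (j < i), so scanning stops.

Swap pivot arr[0] with arr[3] to place pivot at position 3: [13, 11, 8, 26, 30, 28, 27]
Pivot position: 3

After partitioning with pivot 26, the array becomes [13, 11, 8, 26, 30, 28, 27]. The pivot is placed at index 3. All elements to the left of the pivot are <= 26, and all elements to the right are > 26.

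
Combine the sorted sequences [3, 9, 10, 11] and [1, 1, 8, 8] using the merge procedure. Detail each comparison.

Merging process:

Compare 3 vs 1: take 1 from right. Merged: [1]
Compare 3 vs 1: take 1 from right. Merged: [1, 1]
Compare 3 vs 8: take 3 from left. Merged: [1, 1, 3]
Compare 9 vs 8: take 8 from right. Merged: [1, 1, 3, 8]
Compare 9 vs 8: take 8 from right. Merged: [1, 1, 3, 8, 8]
Append remaining from left: [9, 10, 11]. Merged: [1, 1, 3, 8, 8, 9, 10, 11]

Final merged array: [1, 1, 3, 8, 8, 9, 10, 11]
Total comparisons: 5

The merged array is [1, 1, 3, 8, 8, 9, 10, 11], requiring 5 comparisons. The merge step runs in O(n) time where n is the total number of elements.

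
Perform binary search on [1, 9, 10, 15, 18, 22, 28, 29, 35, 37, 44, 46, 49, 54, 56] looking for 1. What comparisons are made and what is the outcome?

Binary search for 1 in [1, 9, 10, 15, 18, 22, 28, 29, 35, 37, 44, 46, 49, 54, 56]:

lo=0, hi=14, mid=7, arr[mid]=29 -> 29 > 1, search left half
lo=0, hi=6, mid=3, arr[mid]=15 -> 15 > 1, search left half
lo=0, hi=2, mid=1, arr[mid]=9 -> 9 > 1, search left half
lo=0, hi=0, mid=0, arr[mid]=1 -> Found target at index 0!

Binary search finds 1 at index 0 after 4 comparisons. The search repeatedly halves the search space by comparing with the middle element.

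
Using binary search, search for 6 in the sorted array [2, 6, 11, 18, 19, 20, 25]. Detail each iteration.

Binary search for 6 in [2, 6, 11, 18, 19, 20, 25]:

lo=0, hi=6, mid=3, arr[mid]=18 -> 18 > 6, search left half
lo=0, hi=2, mid=1, arr[mid]=6 -> Found target at index 1!

Binary search finds 6 at index 1 after 2 comparisons. The search repeatedly halves the search space by comparing with the middle element.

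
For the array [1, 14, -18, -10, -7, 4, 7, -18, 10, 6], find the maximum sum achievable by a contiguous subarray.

Using Kadane's algorithm on [1, 14, -18, -10, -7, 4, 7, -18, 10, 6]:

Scanning through the array:
Position 1 (value 14): max_ending_here = 15, max_so_far = 15
Position 2 (value -18): max_ending_here = -3, max_so_far = 15
Position 3 (value -10): max_ending_here = -10, max_so_far = 15
Position 4 (value -7): max_ending_here = -7, max_so_far = 15
Position 5 (value 4): max_ending_here = 4, max_so_far = 15
Position 6 (value 7): max_ending_here = 11, max_so_far = 15
Position 7 (value -18): max_ending_here = -7, max_so_far = 15
Position 8 (value 10): max_ending_here = 10, max_so_far = 15
Position 9 (value 6): max_ending_here = 16, max_so_far = 16

Maximum subarray: [10, 6]
Maximum sum: 16

The maximum subarray is [10, 6] with sum 16. This subarray runs from index 8 to index 9.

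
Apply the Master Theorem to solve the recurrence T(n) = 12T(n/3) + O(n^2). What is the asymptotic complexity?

Master Theorem for T(n) = 12T(n/3) + O(n^2):

a = 12, b = 3, c = 2
log_b(a) = log_3(12) = 2.2619

Case 1: c = 2 < log_3(12) = 2.2619
T(n) = O(n^(log_3 12))

For T(n) = 12T(n/3) + O(n^2): log_3(12) = 2.2619. This is Case 1 of the Master Theorem (c < log_b(a), work dominated by leaves), giving O(n^(log_3 12)).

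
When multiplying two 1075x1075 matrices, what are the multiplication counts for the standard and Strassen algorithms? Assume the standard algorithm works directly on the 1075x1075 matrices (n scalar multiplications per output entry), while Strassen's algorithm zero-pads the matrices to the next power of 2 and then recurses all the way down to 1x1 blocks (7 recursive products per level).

Matrix multiplication for 1075x1075 matrices:

Strassen's algorithm requires power-of-2 dimensions. Pad 1075x1075 to 2048x2048 (next power of 2).

Standard algorithm: 1075^3 = 1242296875 multiplications
Strassen's algorithm: 7^(log2(2048)) = 7^11 = 1977326743 multiplications
Difference: 1242296875 - 1977326743 = -735029868 (Strassen uses MORE here due to padding overhead — for small or just-over-power-of-2 n, padding can outweigh the per-level savings)

Standard: 1242296875 multiplications (1075^3). Strassen: 1977326743 multiplications (7^11, after padding to 2048x2048). Strassen reduces 8 recursive multiplications to 7 at each level.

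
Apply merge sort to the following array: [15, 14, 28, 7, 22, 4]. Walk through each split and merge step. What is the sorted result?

Merge sort trace:

Split: [15, 14, 28, 7, 22, 4] -> [15, 14, 28] and [7, 22, 4]
  Split: [15, 14, 28] -> [15] and [14, 28]
    Split: [14, 28] -> [14] and [28]
    Merge: [14] + [28] -> [14, 28]
  Merge: [15] + [14, 28] -> [14, 15, 28]
  Split: [7, 22, 4] -> [7] and [22, 4]
    Split: [22, 4] -> [22] and [4]
    Merge: [22] + [4] -> [4, 22]
  Merge: [7] + [4, 22] -> [4, 7, 22]
Merge: [14, 15, 28] + [4, 7, 22] -> [4, 7, 14, 15, 22, 28]

Final sorted array: [4, 7, 14, 15, 22, 28]

The merge sort proceeds by recursively splitting the array and merging sorted halves.
After all merges, the sorted array is [4, 7, 14, 15, 22, 28].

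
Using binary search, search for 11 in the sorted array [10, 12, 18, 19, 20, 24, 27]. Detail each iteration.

Binary search for 11 in [10, 12, 18, 19, 20, 24, 27]:

lo=0, hi=6, mid=3, arr[mid]=19 -> 19 > 11, search left half
lo=0, hi=2, mid=1, arr[mid]=12 -> 12 > 11, search left half
lo=0, hi=0, mid=0, arr[mid]=10 -> 10 < 11, search right half
lo=1 > hi=0, target 11 not found

Binary search determines that 11 is not in the array after 3 comparisons. The search space was exhausted without finding the target.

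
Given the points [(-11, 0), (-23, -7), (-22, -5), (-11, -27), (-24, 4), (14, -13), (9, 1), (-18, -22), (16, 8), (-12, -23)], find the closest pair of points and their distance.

Computing all pairwise distances among 10 points:

d((-11, 0), (-23, -7)) = 13.8924
d((-11, 0), (-22, -5)) = 12.083
d((-11, 0), (-11, -27)) = 27.0
d((-11, 0), (-24, 4)) = 13.6015
d((-11, 0), (14, -13)) = 28.178
d((-11, 0), (9, 1)) = 20.025
d((-11, 0), (-18, -22)) = 23.0868
d((-11, 0), (16, 8)) = 28.1603
d((-11, 0), (-12, -23)) = 23.0217
d((-23, -7), (-22, -5)) = 2.2361 <-- minimum
d((-23, -7), (-11, -27)) = 23.3238
d((-23, -7), (-24, 4)) = 11.0454
d((-23, -7), (14, -13)) = 37.4833
d((-23, -7), (9, 1)) = 32.9848
d((-23, -7), (-18, -22)) = 15.8114
d((-23, -7), (16, 8)) = 41.7852
d((-23, -7), (-12, -23)) = 19.4165
d((-22, -5), (-11, -27)) = 24.5967
d((-22, -5), (-24, 4)) = 9.2195
d((-22, -5), (14, -13)) = 36.8782
d((-22, -5), (9, 1)) = 31.5753
d((-22, -5), (-18, -22)) = 17.4642
d((-22, -5), (16, 8)) = 40.1622
d((-22, -5), (-12, -23)) = 20.5913
d((-11, -27), (-24, 4)) = 33.6155
d((-11, -27), (14, -13)) = 28.6531
d((-11, -27), (9, 1)) = 34.4093
d((-11, -27), (-18, -22)) = 8.6023
d((-11, -27), (16, 8)) = 44.2041
d((-11, -27), (-12, -23)) = 4.1231
d((-24, 4), (14, -13)) = 41.6293
d((-24, 4), (9, 1)) = 33.1361
d((-24, 4), (-18, -22)) = 26.6833
d((-24, 4), (16, 8)) = 40.1995
d((-24, 4), (-12, -23)) = 29.5466
d((14, -13), (9, 1)) = 14.8661
d((14, -13), (-18, -22)) = 33.2415
d((14, -13), (16, 8)) = 21.095
d((14, -13), (-12, -23)) = 27.8568
d((9, 1), (-18, -22)) = 35.4683
d((9, 1), (16, 8)) = 9.8995
d((9, 1), (-12, -23)) = 31.8904
d((-18, -22), (16, 8)) = 45.3431
d((-18, -22), (-12, -23)) = 6.0828
d((16, 8), (-12, -23)) = 41.7732

Closest pair: (-23, -7) and (-22, -5) with distance 2.2361

The closest pair is (-23, -7) and (-22, -5) with Euclidean distance 2.2361. For 10 points, brute-force pairwise comparison is shown above. For large n, the divide-and-conquer algorithm (sort by x, recurse on halves, check the dividing strip) achieves O(n log n).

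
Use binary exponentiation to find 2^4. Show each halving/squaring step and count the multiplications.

Computing 2^4 by squaring (build up from 2^1; each line after the first costs one multiplication):

2^1 = 2
2^2 = (2^1)^2 = 2^2 = 4
2^4 = (2^2)^2 = 4^2 = 16

Result: 16
Multiplications needed: 2 (2 lines after 2^1)

2^4 = 16. Using exponentiation by squaring, this requires 2 multiplications. The key idea: if the exponent is even, square the half-power; if odd, multiply by the base once.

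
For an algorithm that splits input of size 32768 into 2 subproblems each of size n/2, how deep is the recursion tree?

For divide and conquer with division factor 2:

Problem sizes at each level:
Level 0: 32768
Level 1: 16384
Level 2: 8192
Level 3: 4096
Level 4: 2048
Level 5: 1024
Level 6: 512
Level 7: 256
Level 8: 128
Level 9: 64
Level 10: 32
Level 11: 16
Level 12: 8
Level 13: 4
Level 14: 2
Level 15: 1

The root is level 0 and the size-1 base case is level 15 (the tree spans levels 0 through 15, i.e. 16 levels counting the root), so the depth is the number of divisions: log_2(32768) = 15

The recursion tree depth is log_2(32768) = 15. At each level, the problem size is divided by 2, so it takes 15 divisions to reduce to a base case of size 1. The algorithm makes 2 recursive calls at each level.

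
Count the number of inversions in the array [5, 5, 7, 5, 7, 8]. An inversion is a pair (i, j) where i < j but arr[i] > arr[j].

Finding inversions in [5, 5, 7, 5, 7, 8]:

(2, 3): arr[2]=7 > arr[3]=5

Total inversions: 1

The array has 1 inversion(s): (2,3). Each pair (i,j) satisfies i < j and arr[i] > arr[j].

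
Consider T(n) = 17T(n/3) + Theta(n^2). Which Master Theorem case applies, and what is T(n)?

Master Theorem for T(n) = 17T(n/3) + O(n^2):

a = 17, b = 3, c = 2
log_b(a) = log_3(17) = 2.5789

Case 1: c = 2 < log_3(17) = 2.5789
T(n) = O(n^(log_3 17))

For T(n) = 17T(n/3) + O(n^2): log_3(17) = 2.5789. This is Case 1 of the Master Theorem (c < log_b(a), work dominated by leaves), giving O(n^(log_3 17)).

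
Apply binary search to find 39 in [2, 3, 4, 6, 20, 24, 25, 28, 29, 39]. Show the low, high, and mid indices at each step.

Binary search for 39 in [2, 3, 4, 6, 20, 24, 25, 28, 29, 39]:

lo=0, hi=9, mid=4, arr[mid]=20 -> 20 < 39, search right half
lo=5, hi=9, mid=7, arr[mid]=28 -> 28 < 39, search right half
lo=8, hi=9, mid=8, arr[mid]=29 -> 29 < 39, search right half
lo=9, hi=9, mid=9, arr[mid]=39 -> Found target at index 9!

Binary search finds 39 at index 9 after 4 comparisons. The search repeatedly halves the search space by comparing with the middle element.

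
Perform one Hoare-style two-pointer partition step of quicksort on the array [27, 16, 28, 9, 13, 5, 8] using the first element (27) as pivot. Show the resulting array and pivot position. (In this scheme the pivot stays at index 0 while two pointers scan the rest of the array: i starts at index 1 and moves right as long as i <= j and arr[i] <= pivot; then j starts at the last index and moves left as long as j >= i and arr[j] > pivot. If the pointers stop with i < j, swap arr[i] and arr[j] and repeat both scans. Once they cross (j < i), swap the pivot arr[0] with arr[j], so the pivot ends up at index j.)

Hoare-style two-pointer partition with pivot = 27:

Initial array: [27, 16, 28, 9, 13, 5, 8]

Pointers start at i = 1, j = 6.
i stops at index 2 (arr[2]=28 > 27), j stops at index 6 (arr[6]=8 <= 27): swap arr[2] and arr[6], array becomes [27, 16, 8, 9, 13, 5, 28]
i ends at 6, j ends at 5: the pointers have crossed (j < i), so scanning stops.

Swap pivot arr[0] with arr[5] to place pivot at position 5: [5, 16, 8, 9, 13, 27, 28]
Pivot position: 5

After partitioning with pivot 27, the array becomes [5, 16, 8, 9, 13, 27, 28]. The pivot is placed at index 5. All elements to the left of the pivot are <= 27, and all elements to the right are > 27.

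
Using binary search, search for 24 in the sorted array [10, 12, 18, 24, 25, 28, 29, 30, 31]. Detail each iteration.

Binary search for 24 in [10, 12, 18, 24, 25, 28, 29, 30, 31]:

lo=0, hi=8, mid=4, arr[mid]=25 -> 25 > 24, search left half
lo=0, hi=3, mid=1, arr[mid]=12 -> 12 < 24, search right half
lo=2, hi=3, mid=2, arr[mid]=18 -> 18 < 24, search right half
lo=3, hi=3, mid=3, arr[mid]=24 -> Found target at index 3!

Binary search finds 24 at index 3 after 4 comparisons. The search repeatedly halves the search space by comparing with the middle element.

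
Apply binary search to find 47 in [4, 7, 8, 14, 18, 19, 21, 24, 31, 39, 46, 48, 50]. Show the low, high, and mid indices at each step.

Binary search for 47 in [4, 7, 8, 14, 18, 19, 21, 24, 31, 39, 46, 48, 50]:

lo=0, hi=12, mid=6, arr[mid]=21 -> 21 < 47, search right half
lo=7, hi=12, mid=9, arr[mid]=39 -> 39 < 47, search right half
lo=10, hi=12, mid=11, arr[mid]=48 -> 48 > 47, search left half
lo=10, hi=10, mid=10, arr[mid]=46 -> 46 < 47, search right half
lo=11 > hi=10, target 47 not found

Binary search determines that 47 is not in the array after 4 comparisons. The search space was exhausted without finding the target.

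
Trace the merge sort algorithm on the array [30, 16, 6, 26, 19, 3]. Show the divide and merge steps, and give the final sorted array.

Merge sort trace:

Split: [30, 16, 6, 26, 19, 3] -> [30, 16, 6] and [26, 19, 3]
  Split: [30, 16, 6] -> [30] and [16, 6]
    Split: [16, 6] -> [16] and [6]
    Merge: [16] + [6] -> [6, 16]
  Merge: [30] + [6, 16] -> [6, 16, 30]
  Split: [26, 19, 3] -> [26] and [19, 3]
    Split: [19, 3] -> [19] and [3]
    Merge: [19] + [3] -> [3, 19]
  Merge: [26] + [3, 19] -> [3, 19, 26]
Merge: [6, 16, 30] + [3, 19, 26] -> [3, 6, 16, 19, 26, 30]

Final sorted array: [3, 6, 16, 19, 26, 30]

The merge sort proceeds by recursively splitting the array and merging sorted halves.
After all merges, the sorted array is [3, 6, 16, 19, 26, 30].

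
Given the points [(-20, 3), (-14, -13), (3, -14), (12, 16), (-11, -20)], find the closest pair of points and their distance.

Computing all pairwise distances among 5 points:

d((-20, 3), (-14, -13)) = 17.088
d((-20, 3), (3, -14)) = 28.6007
d((-20, 3), (12, 16)) = 34.5398
d((-20, 3), (-11, -20)) = 24.6982
d((-14, -13), (3, -14)) = 17.0294
d((-14, -13), (12, 16)) = 38.9487
d((-14, -13), (-11, -20)) = 7.6158 <-- minimum
d((3, -14), (12, 16)) = 31.3209
d((3, -14), (-11, -20)) = 15.2315
d((12, 16), (-11, -20)) = 42.72

Closest pair: (-14, -13) and (-11, -20) with distance 7.6158

The closest pair is (-14, -13) and (-11, -20) with Euclidean distance 7.6158. For 5 points, brute-force pairwise comparison is shown above. For large n, the divide-and-conquer algorithm (sort by x, recurse on halves, check the dividing strip) achieves O(n log n).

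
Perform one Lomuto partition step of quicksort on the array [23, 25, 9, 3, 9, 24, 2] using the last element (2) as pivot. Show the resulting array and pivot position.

Lomuto partition with pivot = 2:

Initial array: [23, 25, 9, 3, 9, 24, 2]

arr[0]=23 > 2: no swap
arr[1]=25 > 2: no swap
arr[2]=9 > 2: no swap
arr[3]=3 > 2: no swap
arr[4]=9 > 2: no swap
arr[5]=24 > 2: no swap

Place pivot at position 0: [2, 25, 9, 3, 9, 24, 23]
Pivot position: 0

After partitioning with pivot 2, the array becomes [2, 25, 9, 3, 9, 24, 23]. The pivot is placed at index 0. All elements to the left of the pivot are <= 2, and all elements to the right are > 2.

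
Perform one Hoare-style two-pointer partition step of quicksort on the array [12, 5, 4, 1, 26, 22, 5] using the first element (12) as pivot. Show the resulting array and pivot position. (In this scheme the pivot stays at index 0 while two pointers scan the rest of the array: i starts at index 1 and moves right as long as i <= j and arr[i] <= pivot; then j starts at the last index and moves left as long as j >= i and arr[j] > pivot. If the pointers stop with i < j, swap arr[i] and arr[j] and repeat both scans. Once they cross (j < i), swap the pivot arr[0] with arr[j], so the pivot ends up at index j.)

Hoare-style two-pointer partition with pivot = 12:

Initial array: [12, 5, 4, 1, 26, 22, 5]

Pointers start at i = 1, j = 6.
i stops at index 4 (arr[4]=26 > 12), j stops at index 6 (arr[6]=5 <= 12): swap arr[4] and arr[6], array becomes [12, 5, 4, 1, 5, 22, 26]
i ends at 5, j ends at 4: the pointers have crossed (j < i), so scanning stops.

Swap pivot arr[0] with arr[4] to place pivot at position 4: [5, 5, 4, 1, 12, 22, 26]
Pivot position: 4

After partitioning with pivot 12, the array becomes [5, 5, 4, 1, 12, 22, 26]. The pivot is placed at index 4. All elements to the left of the pivot are <= 12, and all elements to the right are > 12.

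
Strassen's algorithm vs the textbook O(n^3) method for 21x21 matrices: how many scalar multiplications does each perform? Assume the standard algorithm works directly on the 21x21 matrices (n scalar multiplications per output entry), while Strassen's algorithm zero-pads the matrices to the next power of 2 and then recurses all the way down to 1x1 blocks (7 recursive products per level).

Matrix multiplication for 21x21 matrices:

Strassen's algorithm requires power-of-2 dimensions. Pad 21x21 to 32x32 (next power of 2).

Standard algorithm: 21^3 = 9261 multiplications
Strassen's algorithm: 7^(log2(32)) = 7^5 = 16807 multiplications
Difference: 9261 - 16807 = -7546 (Strassen uses MORE here due to padding overhead — for small or just-over-power-of-2 n, padding can outweigh the per-level savings)

Standard: 9261 multiplications (21^3). Strassen: 16807 multiplications (7^5, after padding to 32x32). Strassen reduces 8 recursive multiplications to 7 at each level.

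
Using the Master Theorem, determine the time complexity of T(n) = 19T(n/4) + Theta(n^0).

Master Theorem for T(n) = 19T(n/4) + O(n^0):

a = 19, b = 4, c = 0
log_b(a) = log_4(19) = 2.1240

Case 1: c = 0 < log_4(19) = 2.1240
T(n) = O(n^(log_4 19))

For T(n) = 19T(n/4) + O(n^0): log_4(19) = 2.1240. This is Case 1 of the Master Theorem (c < log_b(a), work dominated by leaves), giving O(n^(log_4 19)).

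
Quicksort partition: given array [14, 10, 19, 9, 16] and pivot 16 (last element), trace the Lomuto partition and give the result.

Lomuto partition with pivot = 16:

Initial array: [14, 10, 19, 9, 16]

arr[0]=14 <= 16: swap with position 0, array becomes [14, 10, 19, 9, 16]
arr[1]=10 <= 16: swap with position 1, array becomes [14, 10, 19, 9, 16]
arr[2]=19 > 16: no swap
arr[3]=9 <= 16: swap with position 2, array becomes [14, 10, 9, 19, 16]

Place pivot at position 3: [14, 10, 9, 16, 19]
Pivot position: 3

After partitioning with pivot 16, the array becomes [14, 10, 9, 16, 19]. The pivot is placed at index 3. All elements to the left of the pivot are <= 16, and all elements to the right are > 16.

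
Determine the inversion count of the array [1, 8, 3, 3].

Finding inversions in [1, 8, 3, 3]:

(1, 2): arr[1]=8 > arr[2]=3
(1, 3): arr[1]=8 > arr[3]=3

Total inversions: 2

The array has 2 inversion(s): (1,2), (1,3). Each pair (i,j) satisfies i < j and arr[i] > arr[j].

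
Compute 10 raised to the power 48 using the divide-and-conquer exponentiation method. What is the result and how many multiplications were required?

Computing 10^48 by squaring (build up from 10^1; each line after the first costs one multiplication):

10^1 = 10
10^2 = (10^1)^2 = 10^2 = 100
10^3 = 10 * 10^2 = 10 * 100 = 1000
10^6 = (10^3)^2 = 1000^2 = 1000000
10^12 = (10^6)^2 = 1000000^2 = 1000000000000
10^24 = (10^12)^2 = 1000000000000^2 = 1000000000000000000000000
10^48 = (10^24)^2 = 1000000000000000000000000^2 = 1000000000000000000000000000000000000000000000000

Result: 1000000000000000000000000000000000000000000000000
Multiplications needed: 6 (6 lines after 10^1)

10^48 = 1000000000000000000000000000000000000000000000000. Using exponentiation by squaring, this requires 6 multiplications. The key idea: if the exponent is even, square the half-power; if odd, multiply by the base once.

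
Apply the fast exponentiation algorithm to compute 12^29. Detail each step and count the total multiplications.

Computing 12^29 by squaring (build up from 12^1; each line after the first costs one multiplication):

12^1 = 12
12^2 = (12^1)^2 = 12^2 = 144
12^3 = 12 * 12^2 = 12 * 144 = 1728
12^6 = (12^3)^2 = 1728^2 = 2985984
12^7 = 12 * 12^6 = 12 * 2985984 = 35831808
12^14 = (12^7)^2 = 35831808^2 = 1283918464548864
12^28 = (12^14)^2 = 1283918464548864^2 = 1648446623609512543951043690496
12^29 = 12 * 12^28 = 12 * 1648446623609512543951043690496 = 19781359483314150527412524285952

Result: 19781359483314150527412524285952
Multiplications needed: 7 (7 lines after 12^1)

12^29 = 19781359483314150527412524285952. Using exponentiation by squaring, this requires 7 multiplications. The key idea: if the exponent is even, square the half-power; if odd, multiply by the base once.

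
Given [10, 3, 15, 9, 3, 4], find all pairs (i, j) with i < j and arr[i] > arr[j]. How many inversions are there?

Finding inversions in [10, 3, 15, 9, 3, 4]:

(0, 1): arr[0]=10 > arr[1]=3
(0, 3): arr[0]=10 > arr[3]=9
(0, 4): arr[0]=10 > arr[4]=3
(0, 5): arr[0]=10 > arr[5]=4
(2, 3): arr[2]=15 > arr[3]=9
(2, 4): arr[2]=15 > arr[4]=3
(2, 5): arr[2]=15 > arr[5]=4
(3, 4): arr[3]=9 > arr[4]=3
(3, 5): arr[3]=9 > arr[5]=4

Total inversions: 9

The array has 9 inversion(s): (0,1), (0,3), (0,4), (0,5), (2,3), (2,4), (2,5), (3,4), (3,5). Each pair (i,j) satisfies i < j and arr[i] > arr[j].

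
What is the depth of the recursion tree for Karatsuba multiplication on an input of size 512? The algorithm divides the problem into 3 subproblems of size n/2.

For divide and conquer with division factor 2:

Problem sizes at each level:
Level 0: 512
Level 1: 256
Level 2: 128
Level 3: 64
Level 4: 32
Level 5: 16
Level 6: 8
Level 7: 4
Level 8: 2
Level 9: 1

The root is level 0 and the size-1 base case is level 9 (the tree spans levels 0 through 9, i.e. 10 levels counting the root), so the depth is the number of divisions: log_2(512) = 9

The recursion tree depth is log_2(512) = 9. At each level, the problem size is divided by 2, so it takes 9 divisions to reduce to a base case of size 1. The algorithm makes 3 recursive calls at each level.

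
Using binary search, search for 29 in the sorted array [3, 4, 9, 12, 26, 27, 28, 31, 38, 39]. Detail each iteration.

Binary search for 29 in [3, 4, 9, 12, 26, 27, 28, 31, 38, 39]:

lo=0, hi=9, mid=4, arr[mid]=26 -> 26 < 29, search right half
lo=5, hi=9, mid=7, arr[mid]=31 -> 31 > 29, search left half
lo=5, hi=6, mid=5, arr[mid]=27 -> 27 < 29, search right half
lo=6, hi=6, mid=6, arr[mid]=28 -> 28 < 29, search right half
lo=7 > hi=6, target 29 not found

Binary search determines that 29 is not in the array after 4 comparisons. The search space was exhausted without finding the target.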